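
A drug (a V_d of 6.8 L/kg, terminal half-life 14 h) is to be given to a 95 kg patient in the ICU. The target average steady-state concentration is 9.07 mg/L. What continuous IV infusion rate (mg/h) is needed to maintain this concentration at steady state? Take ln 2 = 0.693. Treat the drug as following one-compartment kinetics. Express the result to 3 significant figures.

Vd = 6.8 L/kg × 95 kg = 646.0 L
CL = ln 2 · Vd / t½ = 0.693 × 646.0 / 14 = 31.98 L/h
Infusion rate = CL × Css = 31.98 × 9.07 = 290.1 mg/h

290 mg/h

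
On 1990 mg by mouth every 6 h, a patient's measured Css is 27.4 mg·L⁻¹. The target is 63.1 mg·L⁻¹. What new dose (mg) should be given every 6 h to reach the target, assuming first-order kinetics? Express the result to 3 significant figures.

With linear kinetics, Css is proportional to dose rate (D/τ) at fixed clearance.
D₂ = D₁ × (Css,target / Css,current) = 1990 × 63.1/27.4 = 4583 mg

4580 mg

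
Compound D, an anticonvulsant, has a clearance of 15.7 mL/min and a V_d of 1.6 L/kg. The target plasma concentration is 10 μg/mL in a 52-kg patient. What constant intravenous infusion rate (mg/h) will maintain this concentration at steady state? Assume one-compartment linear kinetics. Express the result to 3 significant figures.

CL = 15.7 mL/min × 60/1000 = 0.9420 L/h
Vd does not affect the maintenance rate; only clearance governs steady-state input.
R₀ = 0.9420 × 10 = 9.420 mg/h

9.42 mg/h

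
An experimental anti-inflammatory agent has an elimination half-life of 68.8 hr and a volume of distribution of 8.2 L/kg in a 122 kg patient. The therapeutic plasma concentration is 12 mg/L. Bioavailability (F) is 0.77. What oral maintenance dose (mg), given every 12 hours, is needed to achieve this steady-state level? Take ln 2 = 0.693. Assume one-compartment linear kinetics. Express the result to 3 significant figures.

1880 mg

Total Vd = 8.2 × 122 = 1000 L
k = 0.693/68.8 = 0.01007 h⁻¹, so CL = k·Vd = 0.01007 × 1000 = 10.07 L/h
D = CL × Css × τ / F = 10.07 × 12 × 12 / 0.77 = 1883 mg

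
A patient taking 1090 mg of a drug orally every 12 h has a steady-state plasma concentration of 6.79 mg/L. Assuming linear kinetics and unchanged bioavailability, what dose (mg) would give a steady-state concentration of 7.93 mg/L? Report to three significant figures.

1270 mg

For first-order elimination, Css ∝ F·D/(CL·τ); F and CL are unchanged, so Css ∝ D/τ.
D₂ = D₁ × (Css,target / Css,current) = 1090 × 7.93/6.79 = 1273 mg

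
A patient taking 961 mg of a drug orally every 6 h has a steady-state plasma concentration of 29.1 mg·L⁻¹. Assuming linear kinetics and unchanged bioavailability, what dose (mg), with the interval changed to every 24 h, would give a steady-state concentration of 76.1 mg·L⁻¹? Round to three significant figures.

10100 mg

For first-order elimination, Css ∝ F·D/(CL·τ); F and CL are unchanged, so Css ∝ D/τ.
D₂ = D₁ × (Css,target / Css,current) × (τ₂/τ₁) = 961 × (76.1/29.1) × (24/6) = 10050 mg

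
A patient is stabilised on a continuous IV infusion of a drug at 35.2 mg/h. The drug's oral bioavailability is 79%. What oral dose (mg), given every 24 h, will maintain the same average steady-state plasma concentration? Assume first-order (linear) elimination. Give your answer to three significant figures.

To maintain the same Css, the systemic dosing rate must be unchanged: F·D/τ = infusion rate.
D = rate × τ / F = 35.2 × 24 / 0.79 = 1069 mg

1070 mg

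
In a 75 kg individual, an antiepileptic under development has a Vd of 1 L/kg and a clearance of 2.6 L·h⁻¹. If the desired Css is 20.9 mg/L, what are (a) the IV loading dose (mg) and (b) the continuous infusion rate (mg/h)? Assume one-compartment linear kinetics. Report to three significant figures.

(a) 1570 mg; (b) 54.3 mg/h

Vd = 1 L/kg × 75 kg = 75.00 L
Loading: fill Vd to C_target → 75.00 L × 20.9 mg/L = 1568 mg
Maintenance: replace elimination → rate = CL × Css = 2.600 × 20.9 = 54.34 mg/h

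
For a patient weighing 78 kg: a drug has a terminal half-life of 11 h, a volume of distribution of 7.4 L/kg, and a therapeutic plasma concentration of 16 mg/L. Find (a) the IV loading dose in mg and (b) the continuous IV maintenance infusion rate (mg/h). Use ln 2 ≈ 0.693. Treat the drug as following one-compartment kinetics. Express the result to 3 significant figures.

(a) 9240 mg; (b) 582 mg/h

Vd = 7.4 L/kg × 78 kg = 577.2 L
LD = Vd × C = 577.2 × 16 = 9235 mg
CL = 0.693 × Vd / t½ = 0.693 × 577.2 / 11 = 36.36 L/h
Infusion rate = CL × Css = 36.36 × 16 = 581.8 mg/h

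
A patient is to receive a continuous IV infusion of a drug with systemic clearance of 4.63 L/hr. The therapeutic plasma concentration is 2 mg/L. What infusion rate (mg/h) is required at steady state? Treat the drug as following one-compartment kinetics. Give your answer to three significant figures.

9.26 mg/h

R₀ = 4.630 × 2 = 9.260 mg/h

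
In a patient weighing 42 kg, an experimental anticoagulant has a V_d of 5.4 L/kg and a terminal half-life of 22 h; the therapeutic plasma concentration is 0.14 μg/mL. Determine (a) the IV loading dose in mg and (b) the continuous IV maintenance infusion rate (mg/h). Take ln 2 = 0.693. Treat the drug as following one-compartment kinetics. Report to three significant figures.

(a) 31.8 mg; (b) 1.00 mg/h

Vd = 5.4 L/kg × 42 kg = 226.8 L
LD = Vd × C = 226.8 × 0.14 = 31.75 mg
CL = 0.693 × Vd / t½ = 0.693 × 226.8 / 22 = 7.144 L/h
Infusion rate = CL × Css = 7.144 × 0.14 = 1.000 mg/h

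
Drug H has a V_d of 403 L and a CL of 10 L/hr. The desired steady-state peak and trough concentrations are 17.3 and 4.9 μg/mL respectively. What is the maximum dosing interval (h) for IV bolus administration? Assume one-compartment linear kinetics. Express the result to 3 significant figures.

50.8 h

k = CL / Vd = 10.00 / 403.0 = 0.02481 h⁻¹
Between IV bolus doses, concentration decays as C = C₀·e^(−kτ), so C_peak/C_trough = e^(kτ).
τ_max = ln(C_peak/C_trough) / k = ln(17.3/4.9) / 0.02481 = 1.261 / 0.02481 = 50.83 h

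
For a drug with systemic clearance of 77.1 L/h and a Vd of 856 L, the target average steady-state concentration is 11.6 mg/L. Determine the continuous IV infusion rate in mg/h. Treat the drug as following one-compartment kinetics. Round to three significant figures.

Infusion rate = CL · Css = 77.10 L/h × 11.6 mg/L = 894.4 mg/h

894 mg/h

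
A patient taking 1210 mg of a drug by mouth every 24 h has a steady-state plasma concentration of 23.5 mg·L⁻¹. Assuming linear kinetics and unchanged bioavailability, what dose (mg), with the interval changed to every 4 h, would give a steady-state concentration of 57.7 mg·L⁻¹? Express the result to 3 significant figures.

495 mg

For first-order elimination, Css ∝ F·D/(CL·τ); F and CL are unchanged, so Css ∝ D/τ.
D₂ = D₁ × (Css,target / Css,current) × (τ₂/τ₁) = 1210 × (57.7/23.5) × (4/24) = 495.2 mg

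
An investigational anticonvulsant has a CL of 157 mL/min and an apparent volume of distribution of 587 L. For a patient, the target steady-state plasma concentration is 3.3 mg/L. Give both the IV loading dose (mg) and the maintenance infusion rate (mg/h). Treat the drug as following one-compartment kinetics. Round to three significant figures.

Loading dose = Vd × C = 587.0 × 3.3 = 1937 mg
CL = 157 mL/min × 60/1000 = 9.420 L/h
Maintenance: replace elimination → rate = CL × Css = 9.420 × 3.3 = 31.09 mg/h

(a) 1940 mg; (b) 31.1 mg/h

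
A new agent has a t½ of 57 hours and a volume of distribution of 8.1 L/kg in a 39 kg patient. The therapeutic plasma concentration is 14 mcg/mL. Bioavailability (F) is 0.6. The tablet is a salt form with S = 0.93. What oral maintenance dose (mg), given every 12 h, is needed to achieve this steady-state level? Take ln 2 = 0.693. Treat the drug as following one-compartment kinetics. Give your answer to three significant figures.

1160 mg

Vd(total) = 39 kg × 8.1 L/kg = 315.9 L
CL = 0.693 × Vd / t½ = 0.693 × 315.9 / 57 = 3.841 L/h
D = CL × Css × τ / F / S = 3.841 × 14 × 12 / 0.6 / 0.93 = 1156 mg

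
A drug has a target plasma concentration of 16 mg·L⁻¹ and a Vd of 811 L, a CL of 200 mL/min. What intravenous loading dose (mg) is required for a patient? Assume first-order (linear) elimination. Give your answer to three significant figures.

13000 mg

LD = Vd × C = 811.0 × 16.00 = 12980 mg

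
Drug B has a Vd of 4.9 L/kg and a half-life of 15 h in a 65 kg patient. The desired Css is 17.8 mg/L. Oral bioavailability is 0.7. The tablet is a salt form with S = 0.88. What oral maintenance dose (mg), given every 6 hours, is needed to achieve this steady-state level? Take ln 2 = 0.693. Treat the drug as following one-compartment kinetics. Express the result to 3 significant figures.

2550 mg

Total Vd = 4.9 × 65 = 318.5 L
CL = 0.693 × Vd / t½ = 0.693 × 318.5 / 15 = 14.71 L/h
D = CL × Css × τ / F / S = 14.71 × 17.8 × 6 / 0.7 / 0.88 = 2550 mg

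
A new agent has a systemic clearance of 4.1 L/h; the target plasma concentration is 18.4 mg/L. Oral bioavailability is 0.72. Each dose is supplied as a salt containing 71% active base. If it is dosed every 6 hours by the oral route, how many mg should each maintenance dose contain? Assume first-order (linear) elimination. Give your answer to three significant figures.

885 mg

At steady state, dose per interval replaces the amount cleared in that interval: F·S·D/τ = CL·Css.
D = CL × Css × τ / F / S = 4.100 × 18.4 × 6 / 0.72 / 0.71 = 885.4 mg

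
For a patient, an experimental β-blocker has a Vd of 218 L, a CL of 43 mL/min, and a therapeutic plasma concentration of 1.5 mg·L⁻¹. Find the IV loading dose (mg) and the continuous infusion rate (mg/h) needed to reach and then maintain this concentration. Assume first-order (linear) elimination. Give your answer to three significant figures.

(a) 327 mg; (b) 3.87 mg/h

Loading: fill Vd to C_target → 218.0 L × 1.5 mg/L = 327.0 mg
CL = 43 mL/min = 43 × 0.06 = 2.580 L/h
Maintenance: replace elimination → rate = CL × Css = 2.580 × 1.5 = 3.870 mg/h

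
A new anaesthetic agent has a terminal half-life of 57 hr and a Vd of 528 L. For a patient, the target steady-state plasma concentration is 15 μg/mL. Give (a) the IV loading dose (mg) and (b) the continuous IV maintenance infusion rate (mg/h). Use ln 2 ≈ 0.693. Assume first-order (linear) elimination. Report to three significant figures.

LD = Vd × C = 528.0 × 15 = 7920 mg
CL = 0.693 × Vd / t½ = 0.693 × 528.0 / 57 = 6.419 L/h
Infusion rate = CL × Css = 6.419 × 15 = 96.29 mg/h

(a) 7920 mg; (b) 96.3 mg/h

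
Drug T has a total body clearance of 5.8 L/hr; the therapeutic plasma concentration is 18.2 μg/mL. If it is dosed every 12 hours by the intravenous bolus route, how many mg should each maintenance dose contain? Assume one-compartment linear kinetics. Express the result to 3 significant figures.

D = CL × Css × τ = 5.800 × 18.2 × 12 = 1267 mg

1270 mg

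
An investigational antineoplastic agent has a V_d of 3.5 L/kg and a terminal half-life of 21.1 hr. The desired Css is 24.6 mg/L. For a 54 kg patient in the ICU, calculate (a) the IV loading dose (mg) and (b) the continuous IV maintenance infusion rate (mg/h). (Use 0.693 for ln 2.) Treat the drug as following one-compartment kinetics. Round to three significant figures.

Vd(total) = 54 kg × 3.5 L/kg = 189.0 L
LD = Vd × C = 189.0 × 24.6 = 4649 mg
CL = 0.693 × Vd / t½ = 0.693 × 189.0 / 21.1 = 6.207 L/h
Infusion rate = CL × Css = 6.207 × 24.6 = 152.7 mg/h

(a) 4650 mg; (b) 153 mg/h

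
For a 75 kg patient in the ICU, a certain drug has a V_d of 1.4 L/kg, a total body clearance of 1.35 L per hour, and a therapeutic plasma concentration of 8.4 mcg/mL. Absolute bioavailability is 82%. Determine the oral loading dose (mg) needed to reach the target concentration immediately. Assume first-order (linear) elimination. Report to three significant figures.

Vd(total) = 75 kg × 1.4 L/kg = 105.0 L
LD = Vd × C / F = 105.0 × 8.400 / 0.82 = 1076 mg

1080 mg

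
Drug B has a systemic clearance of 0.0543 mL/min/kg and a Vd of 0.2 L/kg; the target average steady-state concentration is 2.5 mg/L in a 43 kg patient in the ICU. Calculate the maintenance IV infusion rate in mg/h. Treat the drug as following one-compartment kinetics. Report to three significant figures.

CL = 0.0543 mL/min/kg × 43 kg = 2.335 mL/min = 2.335 × 60/1000 = 0.1401 L/h
R₀ = 0.1401 × 2.5 = 0.3503 mg/h

0.350 mg/h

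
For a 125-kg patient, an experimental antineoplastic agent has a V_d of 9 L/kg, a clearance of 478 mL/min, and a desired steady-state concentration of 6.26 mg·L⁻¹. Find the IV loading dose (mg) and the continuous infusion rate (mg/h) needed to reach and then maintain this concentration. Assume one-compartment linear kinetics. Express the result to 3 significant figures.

Total Vd = 9 × 125 = 1125 L
LD = Vd · C_target = 1125 × 6.26 = 7043 mg
CL = 478 mL/min × 60/1000 = 28.68 L/h
Maintenance infusion rate = CL × Css = 28.68 × 6.26 = 179.5 mg/h

(a) 7040 mg; (b) 180 mg/h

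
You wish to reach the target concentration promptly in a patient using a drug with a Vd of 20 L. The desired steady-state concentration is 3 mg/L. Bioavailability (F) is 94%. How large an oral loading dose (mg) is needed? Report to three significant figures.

The loading dose fills Vd to the target concentration.
LD = Vd × C / F = 20.00 × 3.000 / 0.94 = 63.83 mg

63.8 mg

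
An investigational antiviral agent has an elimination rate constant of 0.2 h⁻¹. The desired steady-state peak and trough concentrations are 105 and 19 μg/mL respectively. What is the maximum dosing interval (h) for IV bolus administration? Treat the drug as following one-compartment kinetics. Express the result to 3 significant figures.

8.55 h

Between IV bolus doses, concentration decays as C = C₀·e^(−kτ), so C_peak/C_trough = e^(kτ).
τ_max = ln(C_peak/C_trough) / k = ln(105/19) / 0.2000 = 1.710 / 0.2000 = 8.550 h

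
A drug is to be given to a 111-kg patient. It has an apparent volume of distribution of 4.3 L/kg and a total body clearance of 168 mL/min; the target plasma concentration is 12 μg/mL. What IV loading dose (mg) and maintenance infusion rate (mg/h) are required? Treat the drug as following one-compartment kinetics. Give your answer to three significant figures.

Vd = 4.3 L/kg × 111 kg = 477.3 L
Loading dose = Vd × C = 477.3 × 12 = 5728 mg
Convert clearance: 168 mL/min × 60 min/h ÷ 1000 mL/L = 10.08 L/h
Maintenance: replace elimination → rate = CL × Css = 10.08 × 12 = 121.0 mg/h

(a) 5730 mg; (b) 121 mg/h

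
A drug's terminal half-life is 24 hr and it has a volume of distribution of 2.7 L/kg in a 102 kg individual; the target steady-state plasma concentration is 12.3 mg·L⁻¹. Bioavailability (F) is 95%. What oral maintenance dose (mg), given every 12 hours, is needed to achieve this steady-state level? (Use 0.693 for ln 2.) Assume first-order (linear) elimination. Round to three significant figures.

1240 mg

Total Vd = 2.7 × 102 = 275.4 L
CL = ln 2 · Vd / t½ = 0.693 × 275.4 / 24 = 7.952 L/h
D = CL × Css × τ / F = 7.952 × 12.3 × 12 / 0.95 = 1235 mg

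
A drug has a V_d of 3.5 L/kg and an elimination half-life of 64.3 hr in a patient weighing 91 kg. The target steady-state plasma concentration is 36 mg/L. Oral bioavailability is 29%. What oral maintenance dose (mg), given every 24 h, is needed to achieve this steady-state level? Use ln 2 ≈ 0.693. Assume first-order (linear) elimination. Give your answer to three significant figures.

Vd = 3.5 L/kg × 91 kg = 318.5 L
CL = 0.693 × Vd / t½ = 0.693 × 318.5 / 64.3 = 3.433 L/h
D = CL × Css × τ / F = 3.433 × 36 × 24 / 0.29 = 10230 mg

10200 mg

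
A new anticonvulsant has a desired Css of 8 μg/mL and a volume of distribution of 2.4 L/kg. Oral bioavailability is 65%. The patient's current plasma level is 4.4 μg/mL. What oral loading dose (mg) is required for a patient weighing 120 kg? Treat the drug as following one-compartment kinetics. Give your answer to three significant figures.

1600 mg

Vd = 2.4 L/kg × 120 kg = 288.0 L
Concentration deficit ΔC = 8 − 4.4 = 3.600 mg/L
LD = Vd × ΔC / F = 288.0 × 3.600 / 0.65 = 1595 mg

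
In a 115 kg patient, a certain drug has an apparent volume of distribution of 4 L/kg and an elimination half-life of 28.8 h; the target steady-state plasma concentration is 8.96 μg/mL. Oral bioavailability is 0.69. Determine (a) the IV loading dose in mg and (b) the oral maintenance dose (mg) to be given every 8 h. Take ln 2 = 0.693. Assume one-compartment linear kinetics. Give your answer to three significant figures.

(a) 4120 mg; (b) 1150 mg

Vd(total) = 115 kg × 4 L/kg = 460.0 L
LD = Vd × C = 460.0 × 8.96 = 4122 mg
CL = 0.693 × Vd / t½ = 0.693 × 460.0 / 28.8 = 11.07 L/h
D = CL × Css × τ / F = 11.07 × 8.96 × 8 / 0.69 = 1150 mg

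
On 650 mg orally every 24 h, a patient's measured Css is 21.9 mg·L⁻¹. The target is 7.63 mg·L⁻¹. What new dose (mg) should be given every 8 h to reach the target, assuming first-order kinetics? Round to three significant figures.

For first-order elimination, Css ∝ F·D/(CL·τ); F and CL are unchanged, so Css ∝ D/τ.
D₂ = D₁ × (Css,target / Css,current) × (τ₂/τ₁) = 650 × (7.63/21.9) × (8/24) = 75.49 mg

75.5 mg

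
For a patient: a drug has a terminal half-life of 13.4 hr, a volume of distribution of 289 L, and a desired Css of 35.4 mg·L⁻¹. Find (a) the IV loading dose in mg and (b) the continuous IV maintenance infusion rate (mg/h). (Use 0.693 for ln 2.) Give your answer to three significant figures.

LD = Vd × C = 289.0 × 35.4 = 10230 mg
CL = 0.693 × Vd / t½ = 0.693 × 289.0 / 13.4 = 14.95 L/h
Infusion rate = CL × Css = 14.95 × 35.4 = 529.2 mg/h

(a) 10200 mg; (b) 529 mg/h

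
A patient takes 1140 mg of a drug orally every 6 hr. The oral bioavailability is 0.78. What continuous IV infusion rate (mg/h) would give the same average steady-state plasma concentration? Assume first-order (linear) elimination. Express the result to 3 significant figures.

148 mg/h

Equivalent systemic input: infusion rate = F·D/τ.
Rate = 0.78 × 1140 / 6 = 148.2 mg/h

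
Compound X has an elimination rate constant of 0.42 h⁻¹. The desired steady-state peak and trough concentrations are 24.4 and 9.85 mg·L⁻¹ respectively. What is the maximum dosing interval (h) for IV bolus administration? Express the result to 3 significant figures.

2.16 h

Between IV bolus doses, concentration decays as C = C₀·e^(−kτ), so C_peak/C_trough = e^(kτ).
τ_max = ln(C_peak/C_trough) / k = ln(24.4/9.85) / 0.4200 = 0.9071 / 0.4200 = 2.160 h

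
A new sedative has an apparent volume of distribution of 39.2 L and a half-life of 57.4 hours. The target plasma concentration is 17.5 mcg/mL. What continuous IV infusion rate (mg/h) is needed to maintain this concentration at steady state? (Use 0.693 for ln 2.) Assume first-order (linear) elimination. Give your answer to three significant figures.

CL = ln 2 · Vd / t½ = 0.693 × 39.20 / 57.4 = 0.4733 L/h
Infusion rate = CL × Css = 0.4733 × 17.5 = 8.283 mg/h

8.28 mg/h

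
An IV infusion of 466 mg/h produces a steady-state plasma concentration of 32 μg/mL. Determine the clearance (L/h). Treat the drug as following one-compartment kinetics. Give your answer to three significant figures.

14.6 L/h

At steady state, infusion rate = CL × Css, so CL = rate / Css.
CL = 466 / 32 = 14.56 L/h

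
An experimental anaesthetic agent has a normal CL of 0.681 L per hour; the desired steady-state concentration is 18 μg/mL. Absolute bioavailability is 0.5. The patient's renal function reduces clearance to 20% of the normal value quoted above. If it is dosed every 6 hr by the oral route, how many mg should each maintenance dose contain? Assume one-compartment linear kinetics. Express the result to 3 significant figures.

Patient clearance = 0.2 × 0.6810 = 0.1362 L/h
D = CL × Css × τ / F = 0.1362 × 18 × 6 / 0.5 = 29.42 mg

29.4 mg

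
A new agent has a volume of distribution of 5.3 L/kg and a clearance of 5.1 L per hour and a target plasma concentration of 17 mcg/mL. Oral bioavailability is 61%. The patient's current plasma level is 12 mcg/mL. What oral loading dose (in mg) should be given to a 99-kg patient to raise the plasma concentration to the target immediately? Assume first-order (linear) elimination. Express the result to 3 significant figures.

4300 mg

Vd(total) = 99 kg × 5.3 L/kg = 524.7 L
Concentration deficit ΔC = 17 − 12 = 5.000 mg/L
LD = Vd × ΔC / F = 524.7 × 5.000 / 0.61 = 4301 mg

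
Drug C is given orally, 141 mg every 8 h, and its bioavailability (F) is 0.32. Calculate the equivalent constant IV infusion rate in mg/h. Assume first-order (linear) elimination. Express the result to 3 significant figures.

Equivalent systemic input: infusion rate = F·D/τ.
Rate = 0.32 × 141 / 8 = 5.640 mg/h

5.64 mg/h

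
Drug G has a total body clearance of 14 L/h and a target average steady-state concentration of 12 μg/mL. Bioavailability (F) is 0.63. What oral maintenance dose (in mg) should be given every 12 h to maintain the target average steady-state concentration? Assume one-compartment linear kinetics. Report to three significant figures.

D = CL × Css × τ / F = 14.00 × 12 × 12 / 0.63 = 3200 mg

3200 mg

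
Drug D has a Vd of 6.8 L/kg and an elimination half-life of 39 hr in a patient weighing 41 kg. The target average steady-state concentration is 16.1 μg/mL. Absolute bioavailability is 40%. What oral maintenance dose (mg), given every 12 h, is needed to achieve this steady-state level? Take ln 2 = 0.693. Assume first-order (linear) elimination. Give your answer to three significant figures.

Vd = 6.8 L/kg × 41 kg = 278.8 L
k = 0.693/39 = 0.01777 h⁻¹, so CL = k·Vd = 0.01777 × 278.8 = 4.954 L/h
D = CL × Css × τ / F = 4.954 × 16.1 × 12 / 0.4 = 2393 mg

2390 mg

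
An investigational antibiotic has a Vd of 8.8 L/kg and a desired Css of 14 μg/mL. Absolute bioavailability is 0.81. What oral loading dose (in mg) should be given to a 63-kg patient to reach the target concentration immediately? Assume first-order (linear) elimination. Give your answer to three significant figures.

Total Vd = 8.8 × 63 = 554.4 L
The loading dose fills Vd to the target concentration.
LD = Vd × C / F = 554.4 × 14.00 / 0.81 = 9582 mg

9580 mg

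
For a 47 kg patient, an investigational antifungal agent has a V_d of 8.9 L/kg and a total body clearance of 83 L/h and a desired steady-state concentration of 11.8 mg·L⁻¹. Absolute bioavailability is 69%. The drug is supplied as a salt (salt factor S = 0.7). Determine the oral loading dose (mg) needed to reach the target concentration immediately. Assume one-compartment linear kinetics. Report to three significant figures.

10200 mg

Vd = 8.9 L/kg × 47 kg = 418.3 L
The loading dose fills Vd to the target concentration; clearance is irrelevant here.
LD = Vd × C / F / S = 418.3 × 11.80 / 0.69 / 0.7 = 10220 mg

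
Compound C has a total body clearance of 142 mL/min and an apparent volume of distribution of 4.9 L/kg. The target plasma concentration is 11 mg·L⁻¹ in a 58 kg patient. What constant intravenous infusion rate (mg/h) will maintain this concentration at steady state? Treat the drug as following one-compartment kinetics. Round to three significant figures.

Convert clearance: 142 mL/min × 60 min/h ÷ 1000 mL/L = 8.520 L/h
Maintenance depends on clearance, not Vd — rate in must match rate out.
R₀ = 8.520 × 11 = 93.72 mg/h

93.7 mg/h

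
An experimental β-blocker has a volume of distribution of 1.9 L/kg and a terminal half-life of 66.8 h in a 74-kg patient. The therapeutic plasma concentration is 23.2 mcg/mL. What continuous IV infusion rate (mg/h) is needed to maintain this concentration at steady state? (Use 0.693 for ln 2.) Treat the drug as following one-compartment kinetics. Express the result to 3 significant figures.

Vd(total) = 74 kg × 1.9 L/kg = 140.6 L
k = 0.693/66.8 = 0.01037 h⁻¹, so CL = k·Vd = 0.01037 × 140.6 = 1.458 L/h
Infusion rate = CL × Css = 1.458 × 23.2 = 33.83 mg/h

33.8 mg/h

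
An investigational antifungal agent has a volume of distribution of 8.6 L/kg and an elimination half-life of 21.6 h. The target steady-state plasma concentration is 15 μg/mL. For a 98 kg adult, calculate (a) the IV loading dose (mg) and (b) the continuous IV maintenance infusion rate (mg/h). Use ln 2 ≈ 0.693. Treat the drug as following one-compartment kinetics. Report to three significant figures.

Vd = 8.6 L/kg × 98 kg = 842.8 L
LD = Vd × C = 842.8 × 15 = 12640 mg
CL = 0.693 × Vd / t½ = 0.693 × 842.8 / 21.6 = 27.04 L/h
Infusion rate = CL × Css = 27.04 × 15 = 405.6 mg/h

(a) 12600 mg; (b) 406 mg/h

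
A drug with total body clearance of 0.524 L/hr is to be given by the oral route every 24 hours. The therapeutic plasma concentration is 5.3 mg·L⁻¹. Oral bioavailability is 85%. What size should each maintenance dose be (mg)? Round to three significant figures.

78.4 mg

D = CL × Css × τ / F = 0.5240 × 5.3 × 24 / 0.85 = 78.42 mg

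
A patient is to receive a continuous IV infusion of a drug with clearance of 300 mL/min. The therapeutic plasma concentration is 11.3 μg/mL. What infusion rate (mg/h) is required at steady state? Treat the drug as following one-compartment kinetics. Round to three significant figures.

CL = 300 mL/min × 60/1000 = 18.00 L/h
R₀ = 18.00 × 11.3 = 203.4 mg/h

203 mg/h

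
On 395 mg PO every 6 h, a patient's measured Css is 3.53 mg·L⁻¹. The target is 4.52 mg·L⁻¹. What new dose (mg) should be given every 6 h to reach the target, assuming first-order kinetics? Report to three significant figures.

For first-order elimination, Css ∝ F·D/(CL·τ); F and CL are unchanged, so Css ∝ D/τ.
D₂ = D₁ × (Css,target / Css,current) = 395 × 4.52/3.53 = 505.8 mg

506 mg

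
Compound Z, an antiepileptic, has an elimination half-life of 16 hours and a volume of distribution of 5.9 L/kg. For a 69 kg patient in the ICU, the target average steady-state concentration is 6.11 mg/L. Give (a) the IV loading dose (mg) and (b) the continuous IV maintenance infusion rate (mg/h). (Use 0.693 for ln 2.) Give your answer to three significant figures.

Vd(total) = 69 kg × 5.9 L/kg = 407.1 L
LD = Vd × C = 407.1 × 6.11 = 2487 mg
CL = 0.693 × Vd / t½ = 0.693 × 407.1 / 16 = 17.63 L/h
Infusion rate = CL × Css = 17.63 × 6.11 = 107.7 mg/h

(a) 2490 mg; (b) 108 mg/h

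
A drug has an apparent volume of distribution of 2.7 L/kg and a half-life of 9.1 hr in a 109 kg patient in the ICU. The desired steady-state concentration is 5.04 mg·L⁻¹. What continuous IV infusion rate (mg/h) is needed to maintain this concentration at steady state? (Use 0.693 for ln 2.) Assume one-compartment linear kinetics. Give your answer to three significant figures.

Total Vd = 2.7 × 109 = 294.3 L
k = 0.693/9.1 = 0.07615 h⁻¹, so CL = k·Vd = 0.07615 × 294.3 = 22.41 L/h
Infusion rate = CL × Css = 22.41 × 5.04 = 112.9 mg/h

113 mg/h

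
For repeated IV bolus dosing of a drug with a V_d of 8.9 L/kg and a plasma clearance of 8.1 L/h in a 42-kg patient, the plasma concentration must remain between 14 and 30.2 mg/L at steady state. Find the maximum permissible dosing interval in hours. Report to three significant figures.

35.5 h

Vd(total) = 42 kg × 8.9 L/kg = 373.8 L
k = CL / Vd = 8.100 / 373.8 = 0.02167 h⁻¹
Between IV bolus doses, concentration decays as C = C₀·e^(−kτ), so C_peak/C_trough = e^(kτ).
τ_max = ln(C_peak/C_trough) / k = ln(30.2/14) / 0.02167 = 0.7688 / 0.02167 = 35.48 h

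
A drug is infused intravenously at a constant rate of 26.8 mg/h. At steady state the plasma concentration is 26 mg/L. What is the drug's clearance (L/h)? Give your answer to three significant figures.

At steady state, infusion rate = CL × Css, so CL = rate / Css.
CL = 26.8 / 26 = 1.031 L/h

1.03 L/h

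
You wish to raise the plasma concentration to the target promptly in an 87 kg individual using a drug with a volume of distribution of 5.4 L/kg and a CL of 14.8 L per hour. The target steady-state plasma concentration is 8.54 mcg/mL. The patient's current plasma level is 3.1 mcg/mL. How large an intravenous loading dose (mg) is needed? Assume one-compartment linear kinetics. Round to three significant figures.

2560 mg

Total Vd = 5.4 × 87 = 469.8 L
Loading dose depends on Vd (not clearance): it fills the distribution volume.
Concentration deficit ΔC = 8.54 − 3.1 = 5.440 mg/L
LD = Vd × ΔC = 469.8 × 5.440 = 2556 mg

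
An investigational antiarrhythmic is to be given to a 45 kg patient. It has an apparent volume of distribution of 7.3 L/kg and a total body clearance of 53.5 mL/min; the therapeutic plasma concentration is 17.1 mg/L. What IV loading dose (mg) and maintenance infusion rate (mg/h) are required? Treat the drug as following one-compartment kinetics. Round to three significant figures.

Vd(total) = 45 kg × 7.3 L/kg = 328.5 L
Loading: fill Vd to C_target → 328.5 L × 17.1 mg/L = 5617 mg
CL = 53.5 mL/min × 60/1000 = 3.210 L/h
Maintenance infusion rate = CL × Css = 3.210 × 17.1 = 54.89 mg/h

(a) 5620 mg; (b) 54.9 mg/h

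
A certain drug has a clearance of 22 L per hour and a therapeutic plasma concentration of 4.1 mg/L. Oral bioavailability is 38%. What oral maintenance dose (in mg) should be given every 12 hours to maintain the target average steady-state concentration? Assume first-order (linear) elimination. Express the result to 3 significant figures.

At steady state, dose per interval replaces the amount cleared in that interval: F·D/τ = CL·Css.
D = CL × Css × τ / F = 22.00 × 4.1 × 12 / 0.38 = 2848 mg

2850 mg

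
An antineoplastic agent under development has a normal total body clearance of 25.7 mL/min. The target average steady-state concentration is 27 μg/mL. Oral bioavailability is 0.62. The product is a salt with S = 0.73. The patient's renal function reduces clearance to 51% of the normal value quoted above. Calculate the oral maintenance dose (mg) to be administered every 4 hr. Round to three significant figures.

188 mg

CL = 25.7 mL/min = 25.7 × 0.06 = 1.542 L/h
Patient clearance = 0.51 × 1.542 = 0.7864 L/h
D = CL × Css × τ / F / S = 0.7864 × 27 × 4 / 0.62 / 0.73 = 187.7 mg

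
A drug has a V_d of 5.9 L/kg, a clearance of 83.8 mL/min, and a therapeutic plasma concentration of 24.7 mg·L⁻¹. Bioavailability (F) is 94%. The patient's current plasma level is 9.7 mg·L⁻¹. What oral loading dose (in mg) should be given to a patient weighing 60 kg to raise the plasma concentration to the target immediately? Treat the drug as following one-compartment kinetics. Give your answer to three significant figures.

Vd(total) = 60 kg × 5.9 L/kg = 354.0 L
LD is governed by Vd — clearance does not enter the loading-dose calculation.
Concentration deficit ΔC = 24.7 − 9.7 = 15.00 mg/L
LD = Vd × ΔC / F = 354.0 × 15.00 / 0.94 = 5649 mg

5650 mg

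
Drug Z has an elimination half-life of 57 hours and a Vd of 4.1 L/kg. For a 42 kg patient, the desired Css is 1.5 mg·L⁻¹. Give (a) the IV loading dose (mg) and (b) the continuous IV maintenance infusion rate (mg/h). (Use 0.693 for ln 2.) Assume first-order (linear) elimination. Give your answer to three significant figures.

(a) 258 mg; (b) 3.14 mg/h

Total Vd = 4.1 × 42 = 172.2 L
LD = Vd × C = 172.2 × 1.5 = 258.3 mg
CL = 0.693 × Vd / t½ = 0.693 × 172.2 / 57 = 2.094 L/h
Infusion rate = CL × Css = 2.094 × 1.5 = 3.141 mg/h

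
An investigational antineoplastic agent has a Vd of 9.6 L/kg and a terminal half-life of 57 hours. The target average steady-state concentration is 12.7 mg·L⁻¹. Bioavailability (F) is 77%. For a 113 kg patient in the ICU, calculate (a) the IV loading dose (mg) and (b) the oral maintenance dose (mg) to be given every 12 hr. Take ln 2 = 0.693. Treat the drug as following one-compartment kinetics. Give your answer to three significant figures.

(a) 13800 mg; (b) 2610 mg

Vd(total) = 113 kg × 9.6 L/kg = 1085 L
LD = Vd × C = 1085 × 12.7 = 13780 mg
CL = 0.693 × Vd / t½ = 0.693 × 1085 / 57 = 13.19 L/h
D = CL × Css × τ / F = 13.19 × 12.7 × 12 / 0.77 = 2611 mg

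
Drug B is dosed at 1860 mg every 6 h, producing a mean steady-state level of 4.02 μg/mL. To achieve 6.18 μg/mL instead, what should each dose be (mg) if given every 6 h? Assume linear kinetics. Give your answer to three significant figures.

2860 mg

For first-order elimination, Css ∝ F·D/(CL·τ); F and CL are unchanged, so Css ∝ D/τ.
D₂ = D₁ × (Css,target / Css,current) = 1860 × 6.18/4.02 = 2859 mg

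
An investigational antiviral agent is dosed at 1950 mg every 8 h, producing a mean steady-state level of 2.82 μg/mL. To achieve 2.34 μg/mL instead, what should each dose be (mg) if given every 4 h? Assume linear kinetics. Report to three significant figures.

809 mg

With linear kinetics, Css is proportional to dose rate (D/τ) at fixed clearance.
D₂ = D₁ × (Css,target / Css,current) × (τ₂/τ₁) = 1950 × (2.34/2.82) × (4/8) = 809.0 mg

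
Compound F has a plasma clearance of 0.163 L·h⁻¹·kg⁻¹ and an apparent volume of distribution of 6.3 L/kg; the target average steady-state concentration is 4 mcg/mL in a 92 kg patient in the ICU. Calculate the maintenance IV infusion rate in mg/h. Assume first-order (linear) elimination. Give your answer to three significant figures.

60.0 mg/h

CL = 0.163 L·h⁻¹·kg⁻¹ × 92 kg = 15.00 L/h
Infusion rate = CL · Css = 15.00 L/h × 4 mg/L = 60.00 mg/h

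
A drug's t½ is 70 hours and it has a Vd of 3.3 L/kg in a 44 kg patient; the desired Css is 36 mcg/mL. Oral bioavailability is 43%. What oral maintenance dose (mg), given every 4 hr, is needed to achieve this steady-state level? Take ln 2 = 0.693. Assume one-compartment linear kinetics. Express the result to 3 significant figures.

Vd = 3.3 L/kg × 44 kg = 145.2 L
k = 0.693/70 = 0.009900 h⁻¹, so CL = k·Vd = 0.009900 × 145.2 = 1.437 L/h
D = CL × Css × τ / F = 1.437 × 36 × 4 / 0.43 = 481.2 mg

481 mg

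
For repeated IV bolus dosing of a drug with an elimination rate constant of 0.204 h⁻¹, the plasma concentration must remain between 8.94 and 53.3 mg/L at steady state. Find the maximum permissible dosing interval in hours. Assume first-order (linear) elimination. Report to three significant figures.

Between IV bolus doses, concentration decays as C = C₀·e^(−kτ), so C_peak/C_trough = e^(kτ).
τ_max = ln(C_peak/C_trough) / k = ln(53.3/8.94) / 0.2040 = 1.785 / 0.2040 = 8.750 h

8.75 h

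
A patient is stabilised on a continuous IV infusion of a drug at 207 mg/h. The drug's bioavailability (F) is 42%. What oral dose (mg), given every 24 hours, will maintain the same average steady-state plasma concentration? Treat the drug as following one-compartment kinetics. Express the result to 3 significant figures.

11800 mg

To maintain the same Css, the systemic dosing rate must be unchanged: F·D/τ = infusion rate.
D = rate × τ / F = 207 × 24 / 0.42 = 11830 mg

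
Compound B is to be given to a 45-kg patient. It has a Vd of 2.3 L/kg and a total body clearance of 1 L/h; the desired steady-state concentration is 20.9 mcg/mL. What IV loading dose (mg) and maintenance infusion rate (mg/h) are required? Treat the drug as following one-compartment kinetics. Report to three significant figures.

(a) 2160 mg; (b) 20.9 mg/h

Total Vd = 2.3 × 45 = 103.5 L
Loading: fill Vd to C_target → 103.5 L × 20.9 mg/L = 2163 mg
Maintenance infusion rate = CL × Css = 1.000 × 20.9 = 20.90 mg/h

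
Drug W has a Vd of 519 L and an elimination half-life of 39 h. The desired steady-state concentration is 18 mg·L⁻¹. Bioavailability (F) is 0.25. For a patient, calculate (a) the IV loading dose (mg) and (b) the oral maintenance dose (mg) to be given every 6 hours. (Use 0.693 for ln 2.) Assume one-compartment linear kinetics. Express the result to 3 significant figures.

LD = Vd × C = 519.0 × 18 = 9342 mg
CL = 0.693 × Vd / t½ = 0.693 × 519.0 / 39 = 9.222 L/h
D = CL × Css × τ / F = 9.222 × 18 × 6 / 0.25 = 3984 mg

(a) 9340 mg; (b) 3980 mg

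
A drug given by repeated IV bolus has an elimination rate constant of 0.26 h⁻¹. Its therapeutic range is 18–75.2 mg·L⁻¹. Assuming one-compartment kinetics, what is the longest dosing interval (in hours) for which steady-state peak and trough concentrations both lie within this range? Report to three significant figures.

Between IV bolus doses, concentration decays as C = C₀·e^(−kτ), so C_peak/C_trough = e^(kτ).
τ_max = ln(C_peak/C_trough) / k = ln(75.2/18) / 0.2600 = 1.430 / 0.2600 = 5.500 h

5.50 h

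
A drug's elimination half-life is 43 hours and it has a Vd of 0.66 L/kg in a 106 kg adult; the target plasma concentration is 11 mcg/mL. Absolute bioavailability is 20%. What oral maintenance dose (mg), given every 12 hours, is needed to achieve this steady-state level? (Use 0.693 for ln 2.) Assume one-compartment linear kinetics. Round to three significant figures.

744 mg

Vd(total) = 106 kg × 0.66 L/kg = 69.96 L
CL = ln 2 · Vd / t½ = 0.693 × 69.96 / 43 = 1.127 L/h
D = CL × Css × τ / F = 1.127 × 11 × 12 / 0.2 = 743.8 mg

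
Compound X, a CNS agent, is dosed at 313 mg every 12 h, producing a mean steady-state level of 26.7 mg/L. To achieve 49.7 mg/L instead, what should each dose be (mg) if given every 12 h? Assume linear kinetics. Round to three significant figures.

With linear kinetics, Css is proportional to dose rate (D/τ) at fixed clearance.
D₂ = D₁ × (Css,target / Css,current) = 313 × 49.7/26.7 = 582.6 mg

583 mg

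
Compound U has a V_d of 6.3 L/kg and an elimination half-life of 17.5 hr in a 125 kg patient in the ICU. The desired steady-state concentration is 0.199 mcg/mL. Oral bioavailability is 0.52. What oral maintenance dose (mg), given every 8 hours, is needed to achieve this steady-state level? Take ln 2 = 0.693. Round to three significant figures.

Vd = 6.3 L/kg × 125 kg = 787.5 L
CL = 0.693 × Vd / t½ = 0.693 × 787.5 / 17.5 = 31.19 L/h
D = CL × Css × τ / F = 31.19 × 0.199 × 8 / 0.52 = 95.49 mg

95.5 mg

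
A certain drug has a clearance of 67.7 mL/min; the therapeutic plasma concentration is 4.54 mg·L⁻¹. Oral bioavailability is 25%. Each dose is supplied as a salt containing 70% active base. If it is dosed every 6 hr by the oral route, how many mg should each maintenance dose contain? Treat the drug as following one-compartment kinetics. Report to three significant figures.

632 mg

CL = 67.7 mL/min = 67.7 × 0.06 = 4.062 L/h
At steady state, dose per interval replaces the amount cleared in that interval: F·S·D/τ = CL·Css.
D = CL × Css × τ / F / S = 4.062 × 4.54 × 6 / 0.25 / 0.7 = 632.3 mg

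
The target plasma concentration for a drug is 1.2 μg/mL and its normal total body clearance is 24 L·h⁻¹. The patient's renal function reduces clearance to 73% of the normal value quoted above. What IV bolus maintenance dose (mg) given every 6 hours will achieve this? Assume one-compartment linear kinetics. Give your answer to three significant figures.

Patient clearance = 0.73 × 24.00 = 17.52 L/h
At steady state, dose per interval replaces the amount cleared in that interval: D/τ = CL·Css.
D = CL × Css × τ = 17.52 × 1.2 × 6 = 126.1 mg

126 mg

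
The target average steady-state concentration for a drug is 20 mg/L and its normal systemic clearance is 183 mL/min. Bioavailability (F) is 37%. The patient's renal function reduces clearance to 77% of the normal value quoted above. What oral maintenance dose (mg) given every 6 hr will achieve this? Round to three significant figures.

CL = 183 mL/min = 183 × 0.06 = 10.98 L/h
Patient clearance = 0.77 × 10.98 = 8.455 L/h
D = CL × Css × τ / F = 8.455 × 20 × 6 / 0.37 = 2742 mg

2740 mg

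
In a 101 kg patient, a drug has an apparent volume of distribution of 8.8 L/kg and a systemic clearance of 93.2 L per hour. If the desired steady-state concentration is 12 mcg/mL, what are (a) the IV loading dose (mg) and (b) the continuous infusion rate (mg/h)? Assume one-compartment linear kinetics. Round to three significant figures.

(a) 10700 mg; (b) 1120 mg/h

Total Vd = 8.8 × 101 = 888.8 L
LD = Vd · C_target = 888.8 × 12 = 10670 mg
Maintenance infusion rate = CL × Css = 93.20 × 12 = 1118 mg/h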